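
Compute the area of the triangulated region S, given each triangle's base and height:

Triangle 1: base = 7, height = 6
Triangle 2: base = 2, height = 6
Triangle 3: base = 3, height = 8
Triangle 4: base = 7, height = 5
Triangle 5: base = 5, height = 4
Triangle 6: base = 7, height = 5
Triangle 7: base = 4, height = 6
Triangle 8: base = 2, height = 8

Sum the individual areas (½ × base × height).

(1/2)×7×6 + (1/2)×2×6 + (1/2)×3×8 + (1/2)×7×5 + (1/2)×5×4 + (1/2)×7×5 + (1/2)×4×6 + (1/2)×2×8 = 104.0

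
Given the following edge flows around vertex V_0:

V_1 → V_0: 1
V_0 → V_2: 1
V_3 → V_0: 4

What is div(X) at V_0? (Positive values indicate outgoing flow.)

Divergence = sum of outgoing flows = (-1) + 1 + (-4) = -4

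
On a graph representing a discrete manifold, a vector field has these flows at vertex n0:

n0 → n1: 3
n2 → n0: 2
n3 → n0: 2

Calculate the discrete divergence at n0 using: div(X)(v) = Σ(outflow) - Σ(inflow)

Divergence = sum of outgoing flows = 3 + (-2) + (-2) = -1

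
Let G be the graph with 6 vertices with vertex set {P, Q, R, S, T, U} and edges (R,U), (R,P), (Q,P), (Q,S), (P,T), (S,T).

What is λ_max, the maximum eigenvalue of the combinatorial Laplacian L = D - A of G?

Degrees: deg(P) = 3, deg(Q) = 2, deg(R) = 2, deg(S) = 2, deg(T) = 2, deg(U) = 1.
L = D − A with rows/columns ordered (P, Q, R, S, T, U):
  [ 3, -1, -1,  0, -1,  0]
  [-1,  2,  0, -1,  0,  0]
  [-1,  0,  2,  0,  0, -1]
  [ 0, -1,  0,  2, -1,  0]
  [-1,  0,  0, -1,  2,  0]
  [ 0,  0, -1,  0,  0,  1]
Characteristic polynomial: det(λI − L) = λ(λ² − 5λ + 2)(λ − 2)²(λ − 3).
Roots: λ = 0; (λ² − 5λ + 2) = 0 ⇒ λ = (5 ± √17)/2 ≈ 0.4384, 4.5616; (λ − 2) = 0 ⇒ λ = 2 (multiplicity 2); (λ − 3) = 0 ⇒ λ = 3.
(Check: the roots sum (with multiplicity) to 12, matching trace L = Σdeg = 2·6 = 12.)
Laplacian eigenvalues: [0.0, 0.4384, 2.0, 2.0, 3.0, 4.5616]. Largest eigenvalue (spectral radius) = 4.5616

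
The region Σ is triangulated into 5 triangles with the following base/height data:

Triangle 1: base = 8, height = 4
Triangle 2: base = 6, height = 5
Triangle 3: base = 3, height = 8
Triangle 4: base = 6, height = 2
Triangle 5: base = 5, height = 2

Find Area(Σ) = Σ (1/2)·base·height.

(1/2)×8×4 + (1/2)×6×5 + (1/2)×3×8 + (1/2)×6×2 + (1/2)×5×2 = 54.0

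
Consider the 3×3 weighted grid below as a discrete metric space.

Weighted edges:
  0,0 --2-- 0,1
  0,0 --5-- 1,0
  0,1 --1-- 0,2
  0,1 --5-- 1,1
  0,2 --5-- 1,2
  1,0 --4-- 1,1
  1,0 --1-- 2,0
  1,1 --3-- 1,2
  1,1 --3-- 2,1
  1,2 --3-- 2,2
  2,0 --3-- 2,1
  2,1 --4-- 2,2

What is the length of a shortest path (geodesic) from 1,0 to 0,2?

Shortest path: 1,0 → 0,0 → 0,1 → 0,2, total weight = 8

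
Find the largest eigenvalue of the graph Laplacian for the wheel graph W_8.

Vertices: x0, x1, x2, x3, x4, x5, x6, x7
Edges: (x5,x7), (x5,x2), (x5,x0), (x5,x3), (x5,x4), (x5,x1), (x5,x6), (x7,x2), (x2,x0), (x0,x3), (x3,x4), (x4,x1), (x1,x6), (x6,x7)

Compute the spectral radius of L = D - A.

The wheel W_8 is the join K_1 ∨ C_7 (a hub joined to every vertex of a cycle of length 7). For a join G ∨ H (G on p vertices, H on q vertices) the Laplacian spectrum is 0, p+q, the eigenvalues of L(G) other than one 0 each shifted by +q, and the eigenvalues of L(H) other than one 0 each shifted by +p. With G = K_1 (p = 1, nothing left after dropping its 0) and H = C_7 (q = 7, eigenvalues 2 − 2cos(2πk/7), k = 0, …, 6; drop k = 0), the spectrum of W_8 is 0, 8, and 1 + (2 − 2cos(2πk/7)) = 3 − 2cos(2πk/7) for k = 1, …, 6:
k=1: 3 − 2cos(2π/7) = 1.753; k=2: 3 − 2cos(4π/7) = 3.445; k=3: 3 − 2cos(6π/7) = 4.8019; k=4: 3 − 2cos(8π/7) = 4.8019; k=5: 3 − 2cos(10π/7) = 3.445; k=6: 3 − 2cos(12π/7) = 1.753.
Laplacian eigenvalues: [0.0, 1.753, 1.753, 3.445, 3.445, 4.8019, 4.8019, 8.0]. Largest eigenvalue (spectral radius) = 8.0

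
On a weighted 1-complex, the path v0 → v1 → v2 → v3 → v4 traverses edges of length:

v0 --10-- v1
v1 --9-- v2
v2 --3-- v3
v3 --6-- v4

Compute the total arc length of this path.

Arc length = 10 + 9 + 3 + 6 = 28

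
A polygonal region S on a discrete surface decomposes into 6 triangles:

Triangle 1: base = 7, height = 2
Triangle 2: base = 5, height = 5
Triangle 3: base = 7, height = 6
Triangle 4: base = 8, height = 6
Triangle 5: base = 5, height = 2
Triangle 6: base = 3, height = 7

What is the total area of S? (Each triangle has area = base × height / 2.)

(1/2)×7×2 + (1/2)×5×5 + (1/2)×7×6 + (1/2)×8×6 + (1/2)×5×2 + (1/2)×3×7 = 80.0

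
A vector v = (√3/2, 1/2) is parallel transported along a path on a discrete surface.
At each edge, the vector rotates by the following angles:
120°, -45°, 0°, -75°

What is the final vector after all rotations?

Total rotation: 120° + (-45°) + 0° + (-75°) = 0°. Final vector: (0.8660, 0.5000)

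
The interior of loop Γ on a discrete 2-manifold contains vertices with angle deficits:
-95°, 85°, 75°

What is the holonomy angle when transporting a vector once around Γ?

Holonomy = total enclosed curvature = (-95°) + 85° + 75° = 65°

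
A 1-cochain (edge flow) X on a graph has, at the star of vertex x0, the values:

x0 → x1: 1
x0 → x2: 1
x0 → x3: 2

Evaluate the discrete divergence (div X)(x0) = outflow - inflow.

Divergence = sum of outgoing flows = 1 + 1 + 2 = 4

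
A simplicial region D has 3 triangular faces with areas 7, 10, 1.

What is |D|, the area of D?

7 + 10 + 1 = 18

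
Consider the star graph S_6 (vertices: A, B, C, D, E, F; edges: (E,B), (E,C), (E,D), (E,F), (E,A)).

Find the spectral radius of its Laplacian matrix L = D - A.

The star S_6 is the complete bipartite graph K_{1,5} (one hub of degree 5, 5 leaves of degree 1). The Laplacian spectrum of K_{p,q} is 0, p (multiplicity q−1), q (multiplicity p−1), p+q. With p = 1, q = 5: 0 once, 1 with multiplicity 4, and 6 once. (Check: trace L = sum of degrees = 10 = 4·1 + 6.)
Laplacian eigenvalues: [0.0, 1.0, 1.0, 1.0, 1.0, 6.0]. Largest eigenvalue (spectral radius) = 6.0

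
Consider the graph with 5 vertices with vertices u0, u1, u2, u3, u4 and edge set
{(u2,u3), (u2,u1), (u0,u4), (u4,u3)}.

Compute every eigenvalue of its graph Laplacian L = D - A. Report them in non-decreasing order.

Degrees: deg(u0) = 1, deg(u1) = 1, deg(u2) = 2, deg(u3) = 2, deg(u4) = 2.
L = D − A with rows/columns ordered (u0, u1, u2, u3, u4):
  [ 1,  0,  0,  0, -1]
  [ 0,  1, -1,  0,  0]
  [ 0, -1,  2, -1,  0]
  [ 0,  0, -1,  2, -1]
  [-1,  0,  0, -1,  2]
Characteristic polynomial: det(λI − L) = λ(λ² − 3λ + 1)(λ² − 5λ + 5).
Roots: λ = 0; (λ² − 3λ + 1) = 0 ⇒ λ = (3 ± √5)/2 ≈ 0.382, 2.618; (λ² − 5λ + 5) = 0 ⇒ λ = (5 ± √5)/2 ≈ 1.382, 3.618.
(Check: the roots sum (with multiplicity) to 8, matching trace L = Σdeg = 2·4 = 8.)
Laplacian eigenvalues (increasing order): [0.0, 0.382, 1.382, 2.618, 3.618]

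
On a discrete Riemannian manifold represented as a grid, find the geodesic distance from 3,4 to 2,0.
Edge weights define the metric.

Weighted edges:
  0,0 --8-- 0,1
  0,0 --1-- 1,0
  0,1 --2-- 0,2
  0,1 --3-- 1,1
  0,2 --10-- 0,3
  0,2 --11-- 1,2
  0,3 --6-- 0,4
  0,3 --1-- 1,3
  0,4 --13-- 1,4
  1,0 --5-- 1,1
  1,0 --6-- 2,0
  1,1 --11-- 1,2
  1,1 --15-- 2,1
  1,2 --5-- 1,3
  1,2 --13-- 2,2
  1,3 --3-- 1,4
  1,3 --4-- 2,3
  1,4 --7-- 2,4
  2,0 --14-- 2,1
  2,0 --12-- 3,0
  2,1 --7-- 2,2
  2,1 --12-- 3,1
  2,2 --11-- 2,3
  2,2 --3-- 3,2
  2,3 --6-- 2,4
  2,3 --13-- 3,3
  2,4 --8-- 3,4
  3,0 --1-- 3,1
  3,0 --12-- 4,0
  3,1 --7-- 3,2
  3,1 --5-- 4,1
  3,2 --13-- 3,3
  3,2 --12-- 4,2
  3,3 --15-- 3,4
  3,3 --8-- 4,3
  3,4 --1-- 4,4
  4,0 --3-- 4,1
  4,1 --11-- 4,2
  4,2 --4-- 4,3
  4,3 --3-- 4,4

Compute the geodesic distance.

Shortest path: 3,4 → 4,4 → 4,3 → 4,2 → 4,1 → 3,1 → 3,0 → 2,0, total weight = 37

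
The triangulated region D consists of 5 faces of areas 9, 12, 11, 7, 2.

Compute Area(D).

9 + 12 + 11 + 7 + 2 = 41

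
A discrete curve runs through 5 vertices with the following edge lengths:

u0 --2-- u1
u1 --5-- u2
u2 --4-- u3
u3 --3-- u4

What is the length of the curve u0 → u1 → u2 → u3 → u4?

Arc length = 2 + 5 + 4 + 3 = 14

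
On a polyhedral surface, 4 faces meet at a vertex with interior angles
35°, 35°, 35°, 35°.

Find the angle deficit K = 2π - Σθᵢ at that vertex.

Sum of angles = 140°. K = 360° - 140° = 220° = 11π/9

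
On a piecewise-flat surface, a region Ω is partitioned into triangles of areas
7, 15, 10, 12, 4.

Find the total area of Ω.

7 + 15 + 10 + 12 + 4 = 48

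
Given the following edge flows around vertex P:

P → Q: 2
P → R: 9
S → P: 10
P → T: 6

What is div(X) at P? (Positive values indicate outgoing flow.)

Divergence = sum of outgoing flows = 2 + 9 + (-10) + 6 = 7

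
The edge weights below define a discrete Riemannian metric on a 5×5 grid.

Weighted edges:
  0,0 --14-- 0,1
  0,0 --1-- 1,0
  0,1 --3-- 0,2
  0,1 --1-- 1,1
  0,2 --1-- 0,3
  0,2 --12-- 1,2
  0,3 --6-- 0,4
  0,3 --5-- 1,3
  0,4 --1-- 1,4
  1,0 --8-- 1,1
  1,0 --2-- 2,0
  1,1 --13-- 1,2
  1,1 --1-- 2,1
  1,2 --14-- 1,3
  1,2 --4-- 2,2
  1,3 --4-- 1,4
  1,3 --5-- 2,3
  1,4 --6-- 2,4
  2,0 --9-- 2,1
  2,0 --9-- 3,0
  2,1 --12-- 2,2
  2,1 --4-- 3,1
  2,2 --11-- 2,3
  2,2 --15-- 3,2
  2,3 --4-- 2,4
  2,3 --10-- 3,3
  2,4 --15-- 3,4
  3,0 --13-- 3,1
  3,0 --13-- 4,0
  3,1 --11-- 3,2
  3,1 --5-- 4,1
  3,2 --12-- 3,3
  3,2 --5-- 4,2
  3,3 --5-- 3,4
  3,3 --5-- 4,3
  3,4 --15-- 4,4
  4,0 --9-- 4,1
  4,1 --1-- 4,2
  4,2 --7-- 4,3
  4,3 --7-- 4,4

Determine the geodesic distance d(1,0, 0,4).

Shortest path: 1,0 → 1,1 → 0,1 → 0,2 → 0,3 → 0,4, total weight = 19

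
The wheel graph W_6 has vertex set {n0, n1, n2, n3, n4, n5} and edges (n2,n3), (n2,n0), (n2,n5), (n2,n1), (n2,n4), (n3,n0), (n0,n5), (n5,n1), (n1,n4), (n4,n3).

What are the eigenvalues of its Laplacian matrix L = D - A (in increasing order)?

The wheel W_6 is the join K_1 ∨ C_5 (a hub joined to every vertex of a cycle of length 5). For a join G ∨ H (G on p vertices, H on q vertices) the Laplacian spectrum is 0, p+q, the eigenvalues of L(G) other than one 0 each shifted by +q, and the eigenvalues of L(H) other than one 0 each shifted by +p. With G = K_1 (p = 1, nothing left after dropping its 0) and H = C_5 (q = 5, eigenvalues 2 − 2cos(2πk/5), k = 0, …, 4; drop k = 0), the spectrum of W_6 is 0, 6, and 1 + (2 − 2cos(2πk/5)) = 3 − 2cos(2πk/5) for k = 1, …, 4:
k=1: 3 − 2cos(2π/5) = 2.382; k=2: 3 − 2cos(4π/5) = 4.618; k=3: 3 − 2cos(6π/5) = 4.618; k=4: 3 − 2cos(8π/5) = 2.382.
Laplacian eigenvalues (increasing order): [0.0, 2.382, 2.382, 4.618, 4.618, 6.0]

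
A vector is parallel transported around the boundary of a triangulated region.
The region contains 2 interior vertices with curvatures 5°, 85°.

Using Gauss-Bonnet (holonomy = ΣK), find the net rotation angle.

Holonomy = total enclosed curvature = 5° + 85° = 90°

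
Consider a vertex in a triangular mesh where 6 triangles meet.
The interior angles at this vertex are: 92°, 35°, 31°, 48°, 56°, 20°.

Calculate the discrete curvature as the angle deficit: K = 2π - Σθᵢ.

Sum of angles = 282°. K = 360° - 282° = 78° = 13π/30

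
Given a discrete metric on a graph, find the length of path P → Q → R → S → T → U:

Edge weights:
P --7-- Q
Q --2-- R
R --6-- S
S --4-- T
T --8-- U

Arc length = 7 + 2 + 6 + 4 + 8 = 27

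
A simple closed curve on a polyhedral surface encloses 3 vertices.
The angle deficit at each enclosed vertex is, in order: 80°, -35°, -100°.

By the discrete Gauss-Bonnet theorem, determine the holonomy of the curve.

Holonomy = total enclosed curvature = 80° + (-35°) + (-100°) = -55°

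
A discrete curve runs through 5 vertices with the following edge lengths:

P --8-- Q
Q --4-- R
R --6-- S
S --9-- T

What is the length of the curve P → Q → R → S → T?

Arc length = 8 + 4 + 6 + 9 = 27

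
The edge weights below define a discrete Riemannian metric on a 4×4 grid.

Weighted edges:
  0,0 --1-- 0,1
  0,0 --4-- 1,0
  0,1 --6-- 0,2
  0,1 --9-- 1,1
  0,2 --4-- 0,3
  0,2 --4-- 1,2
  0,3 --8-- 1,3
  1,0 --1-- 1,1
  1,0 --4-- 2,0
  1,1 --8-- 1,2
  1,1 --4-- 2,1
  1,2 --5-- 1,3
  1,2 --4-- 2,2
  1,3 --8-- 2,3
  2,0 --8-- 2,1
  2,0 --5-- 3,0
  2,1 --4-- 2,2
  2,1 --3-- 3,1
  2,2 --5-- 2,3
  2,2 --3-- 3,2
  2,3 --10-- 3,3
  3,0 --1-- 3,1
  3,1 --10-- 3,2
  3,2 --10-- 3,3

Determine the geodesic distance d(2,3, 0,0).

Shortest path: 2,3 → 2,2 → 2,1 → 1,1 → 1,0 → 0,0, total weight = 18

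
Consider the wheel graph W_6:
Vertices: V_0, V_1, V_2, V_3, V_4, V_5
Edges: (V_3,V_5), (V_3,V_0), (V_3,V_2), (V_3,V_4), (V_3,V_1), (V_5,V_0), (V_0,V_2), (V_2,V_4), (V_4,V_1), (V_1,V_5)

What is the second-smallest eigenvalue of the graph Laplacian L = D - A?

The wheel W_6 is the join K_1 ∨ C_5 (a hub joined to every vertex of a cycle of length 5). For a join G ∨ H (G on p vertices, H on q vertices) the Laplacian spectrum is 0, p+q, the eigenvalues of L(G) other than one 0 each shifted by +q, and the eigenvalues of L(H) other than one 0 each shifted by +p. With G = K_1 (p = 1, nothing left after dropping its 0) and H = C_5 (q = 5, eigenvalues 2 − 2cos(2πk/5), k = 0, …, 4; drop k = 0), the spectrum of W_6 is 0, 6, and 1 + (2 − 2cos(2πk/5)) = 3 − 2cos(2πk/5) for k = 1, …, 4:
k=1: 3 − 2cos(2π/5) = 2.382; k=2: 3 − 2cos(4π/5) = 4.618; k=3: 3 − 2cos(6π/5) = 4.618; k=4: 3 − 2cos(8π/5) = 2.382.
Laplacian eigenvalues: [0.0, 2.382, 2.382, 4.618, 4.618, 6.0]. Algebraic connectivity (smallest non-zero eigenvalue) = 2.382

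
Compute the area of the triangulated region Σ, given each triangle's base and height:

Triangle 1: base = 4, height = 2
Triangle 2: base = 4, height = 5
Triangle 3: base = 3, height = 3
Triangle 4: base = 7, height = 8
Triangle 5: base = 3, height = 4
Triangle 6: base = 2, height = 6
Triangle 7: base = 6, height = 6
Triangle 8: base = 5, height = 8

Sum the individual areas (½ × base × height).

(1/2)×4×2 + (1/2)×4×5 + (1/2)×3×3 + (1/2)×7×8 + (1/2)×3×4 + (1/2)×2×6 + (1/2)×6×6 + (1/2)×5×8 = 96.5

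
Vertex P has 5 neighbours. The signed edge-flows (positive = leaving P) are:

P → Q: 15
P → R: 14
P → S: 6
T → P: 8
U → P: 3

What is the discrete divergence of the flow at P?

Divergence = sum of outgoing flows = 15 + 14 + 6 + (-8) + (-3) = 24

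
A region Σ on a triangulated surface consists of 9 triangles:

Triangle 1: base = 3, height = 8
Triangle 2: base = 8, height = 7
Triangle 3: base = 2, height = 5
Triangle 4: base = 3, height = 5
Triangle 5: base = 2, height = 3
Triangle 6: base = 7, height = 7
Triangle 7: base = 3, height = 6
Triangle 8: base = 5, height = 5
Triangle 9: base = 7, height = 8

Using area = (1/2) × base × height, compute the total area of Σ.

(1/2)×3×8 + (1/2)×8×7 + (1/2)×2×5 + (1/2)×3×5 + (1/2)×2×3 + (1/2)×7×7 + (1/2)×3×6 + (1/2)×5×5 + (1/2)×7×8 = 129.5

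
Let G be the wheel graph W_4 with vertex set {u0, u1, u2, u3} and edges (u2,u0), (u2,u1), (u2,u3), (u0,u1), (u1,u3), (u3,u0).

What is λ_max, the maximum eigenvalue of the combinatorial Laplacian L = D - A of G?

The wheel W_4 is the join K_1 ∨ C_3 (a hub joined to every vertex of a cycle of length 3). For a join G ∨ H (G on p vertices, H on q vertices) the Laplacian spectrum is 0, p+q, the eigenvalues of L(G) other than one 0 each shifted by +q, and the eigenvalues of L(H) other than one 0 each shifted by +p. With G = K_1 (p = 1, nothing left after dropping its 0) and H = C_3 (q = 3, eigenvalues 2 − 2cos(2πk/3), k = 0, …, 2; drop k = 0), the spectrum of W_4 is 0, 4, and 1 + (2 − 2cos(2πk/3)) = 3 − 2cos(2πk/3) for k = 1, …, 2:
k=1: 3 − 2cos(2π/3) = 4.0; k=2: 3 − 2cos(4π/3) = 4.0.
Laplacian eigenvalues: [0.0, 4.0, 4.0, 4.0]. Largest eigenvalue (spectral radius) = 4.0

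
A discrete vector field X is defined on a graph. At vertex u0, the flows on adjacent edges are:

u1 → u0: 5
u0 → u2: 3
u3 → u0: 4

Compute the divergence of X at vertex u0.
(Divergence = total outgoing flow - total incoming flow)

Divergence = sum of outgoing flows = (-5) + 3 + (-4) = -6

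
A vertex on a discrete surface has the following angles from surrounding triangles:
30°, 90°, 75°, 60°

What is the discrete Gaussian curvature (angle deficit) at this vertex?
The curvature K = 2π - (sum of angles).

Sum of angles = 255°. K = 360° - 255° = 105° = 7π/12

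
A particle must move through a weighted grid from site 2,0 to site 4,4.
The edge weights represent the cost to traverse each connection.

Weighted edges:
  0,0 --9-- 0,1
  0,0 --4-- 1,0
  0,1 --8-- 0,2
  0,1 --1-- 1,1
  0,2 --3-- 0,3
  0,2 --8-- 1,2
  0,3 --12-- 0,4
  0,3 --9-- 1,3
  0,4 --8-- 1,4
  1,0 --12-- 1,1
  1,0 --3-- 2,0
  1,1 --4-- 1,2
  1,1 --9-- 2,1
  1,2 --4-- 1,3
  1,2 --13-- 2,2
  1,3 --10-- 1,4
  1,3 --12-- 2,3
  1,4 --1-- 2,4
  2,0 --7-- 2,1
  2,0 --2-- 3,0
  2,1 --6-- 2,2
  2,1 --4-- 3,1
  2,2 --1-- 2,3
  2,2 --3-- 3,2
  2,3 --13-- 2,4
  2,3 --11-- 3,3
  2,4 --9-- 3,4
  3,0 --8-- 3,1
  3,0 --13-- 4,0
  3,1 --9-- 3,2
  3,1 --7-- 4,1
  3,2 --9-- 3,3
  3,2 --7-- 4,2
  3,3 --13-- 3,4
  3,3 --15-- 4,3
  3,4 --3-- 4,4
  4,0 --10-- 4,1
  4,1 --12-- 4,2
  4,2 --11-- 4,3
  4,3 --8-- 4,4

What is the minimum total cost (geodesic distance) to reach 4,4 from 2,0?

Shortest path: 2,0 → 2,1 → 2,2 → 2,3 → 2,4 → 3,4 → 4,4, total weight = 39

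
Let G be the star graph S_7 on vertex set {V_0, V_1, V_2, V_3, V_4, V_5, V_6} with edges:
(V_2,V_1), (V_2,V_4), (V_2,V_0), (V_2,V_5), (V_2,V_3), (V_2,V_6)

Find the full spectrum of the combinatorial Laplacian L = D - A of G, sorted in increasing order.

The star S_7 is the complete bipartite graph K_{1,6} (one hub of degree 6, 6 leaves of degree 1). The Laplacian spectrum of K_{p,q} is 0, p (multiplicity q−1), q (multiplicity p−1), p+q. With p = 1, q = 6: 0 once, 1 with multiplicity 5, and 7 once. (Check: trace L = sum of degrees = 12 = 5·1 + 7.)
Laplacian eigenvalues (increasing order): [0.0, 1.0, 1.0, 1.0, 1.0, 1.0, 7.0]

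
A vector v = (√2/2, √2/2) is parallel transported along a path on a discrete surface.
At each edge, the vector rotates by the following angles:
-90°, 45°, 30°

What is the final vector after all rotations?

Total rotation: (-90°) + 45° + 30° = -15°. Final vector: (0.8660, 0.5000)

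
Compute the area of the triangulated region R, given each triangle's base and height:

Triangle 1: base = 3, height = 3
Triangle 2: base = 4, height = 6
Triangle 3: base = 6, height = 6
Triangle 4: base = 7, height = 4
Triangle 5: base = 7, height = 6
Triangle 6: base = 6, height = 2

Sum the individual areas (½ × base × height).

(1/2)×3×3 + (1/2)×4×6 + (1/2)×6×6 + (1/2)×7×4 + (1/2)×7×6 + (1/2)×6×2 = 75.5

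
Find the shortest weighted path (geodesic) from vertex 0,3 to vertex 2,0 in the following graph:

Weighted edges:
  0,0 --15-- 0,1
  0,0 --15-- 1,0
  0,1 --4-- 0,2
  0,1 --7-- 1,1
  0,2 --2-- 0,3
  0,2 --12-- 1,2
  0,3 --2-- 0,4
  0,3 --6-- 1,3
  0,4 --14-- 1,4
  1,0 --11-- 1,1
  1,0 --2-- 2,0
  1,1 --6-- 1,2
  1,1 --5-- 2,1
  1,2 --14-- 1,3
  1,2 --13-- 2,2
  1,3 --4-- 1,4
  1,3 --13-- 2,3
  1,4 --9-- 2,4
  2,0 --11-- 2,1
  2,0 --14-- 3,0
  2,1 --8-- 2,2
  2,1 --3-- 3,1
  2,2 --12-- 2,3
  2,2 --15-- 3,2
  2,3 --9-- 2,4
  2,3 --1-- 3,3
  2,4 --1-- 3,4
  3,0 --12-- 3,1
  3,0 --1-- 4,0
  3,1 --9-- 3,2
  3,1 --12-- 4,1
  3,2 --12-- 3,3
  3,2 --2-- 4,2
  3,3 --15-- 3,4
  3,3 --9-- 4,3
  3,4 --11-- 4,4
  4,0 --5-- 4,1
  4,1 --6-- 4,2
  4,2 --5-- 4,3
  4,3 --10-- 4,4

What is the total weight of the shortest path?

Shortest path: 0,3 → 0,2 → 0,1 → 1,1 → 1,0 → 2,0, total weight = 26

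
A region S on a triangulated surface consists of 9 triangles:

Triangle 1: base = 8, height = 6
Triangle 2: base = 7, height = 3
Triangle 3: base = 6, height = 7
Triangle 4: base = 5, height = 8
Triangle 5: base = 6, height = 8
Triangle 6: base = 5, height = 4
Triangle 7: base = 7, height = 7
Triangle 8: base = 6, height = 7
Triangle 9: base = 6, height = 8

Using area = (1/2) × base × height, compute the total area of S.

(1/2)×8×6 + (1/2)×7×3 + (1/2)×6×7 + (1/2)×5×8 + (1/2)×6×8 + (1/2)×5×4 + (1/2)×7×7 + (1/2)×6×7 + (1/2)×6×8 = 179.0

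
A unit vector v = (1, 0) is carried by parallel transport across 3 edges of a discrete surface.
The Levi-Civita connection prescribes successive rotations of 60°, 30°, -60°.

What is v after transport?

Total rotation: 60° + 30° + (-60°) = 30°. Final vector: (0.8660, 0.5000)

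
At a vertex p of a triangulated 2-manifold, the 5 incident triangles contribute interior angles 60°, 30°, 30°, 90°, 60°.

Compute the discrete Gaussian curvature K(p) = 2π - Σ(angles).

Sum of angles = 270°. K = 360° - 270° = 90° = π/2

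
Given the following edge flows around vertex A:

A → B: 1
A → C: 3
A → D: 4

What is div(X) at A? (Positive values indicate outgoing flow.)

Divergence = sum of outgoing flows = 1 + 3 + 4 = 8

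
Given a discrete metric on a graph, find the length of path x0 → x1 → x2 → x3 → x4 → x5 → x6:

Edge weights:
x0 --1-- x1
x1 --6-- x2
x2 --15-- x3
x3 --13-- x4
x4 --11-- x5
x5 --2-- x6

Arc length = 1 + 6 + 15 + 13 + 11 + 2 = 48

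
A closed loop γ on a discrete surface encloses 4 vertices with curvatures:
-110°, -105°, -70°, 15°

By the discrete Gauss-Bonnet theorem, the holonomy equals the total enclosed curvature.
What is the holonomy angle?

Holonomy = total enclosed curvature = (-110°) + (-105°) + (-70°) + 15° = -270°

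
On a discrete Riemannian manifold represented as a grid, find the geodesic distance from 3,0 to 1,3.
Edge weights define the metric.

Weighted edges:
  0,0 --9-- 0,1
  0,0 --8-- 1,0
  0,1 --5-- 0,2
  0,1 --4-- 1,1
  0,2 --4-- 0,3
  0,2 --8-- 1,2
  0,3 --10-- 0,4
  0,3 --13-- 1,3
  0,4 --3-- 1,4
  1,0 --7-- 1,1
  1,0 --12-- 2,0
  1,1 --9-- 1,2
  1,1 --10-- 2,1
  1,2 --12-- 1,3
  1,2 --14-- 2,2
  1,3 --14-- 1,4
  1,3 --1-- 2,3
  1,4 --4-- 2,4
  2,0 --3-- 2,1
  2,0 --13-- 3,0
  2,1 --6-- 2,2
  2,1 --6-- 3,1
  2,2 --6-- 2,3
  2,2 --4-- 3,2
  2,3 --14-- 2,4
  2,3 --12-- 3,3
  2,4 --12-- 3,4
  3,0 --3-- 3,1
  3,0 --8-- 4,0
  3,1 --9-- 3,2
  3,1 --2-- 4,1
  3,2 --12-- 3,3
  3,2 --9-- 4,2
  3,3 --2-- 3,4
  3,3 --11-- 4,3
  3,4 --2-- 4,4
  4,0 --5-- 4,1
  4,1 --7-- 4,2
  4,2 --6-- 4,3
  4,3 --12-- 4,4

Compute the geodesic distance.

Shortest path: 3,0 → 3,1 → 2,1 → 2,2 → 2,3 → 1,3, total weight = 22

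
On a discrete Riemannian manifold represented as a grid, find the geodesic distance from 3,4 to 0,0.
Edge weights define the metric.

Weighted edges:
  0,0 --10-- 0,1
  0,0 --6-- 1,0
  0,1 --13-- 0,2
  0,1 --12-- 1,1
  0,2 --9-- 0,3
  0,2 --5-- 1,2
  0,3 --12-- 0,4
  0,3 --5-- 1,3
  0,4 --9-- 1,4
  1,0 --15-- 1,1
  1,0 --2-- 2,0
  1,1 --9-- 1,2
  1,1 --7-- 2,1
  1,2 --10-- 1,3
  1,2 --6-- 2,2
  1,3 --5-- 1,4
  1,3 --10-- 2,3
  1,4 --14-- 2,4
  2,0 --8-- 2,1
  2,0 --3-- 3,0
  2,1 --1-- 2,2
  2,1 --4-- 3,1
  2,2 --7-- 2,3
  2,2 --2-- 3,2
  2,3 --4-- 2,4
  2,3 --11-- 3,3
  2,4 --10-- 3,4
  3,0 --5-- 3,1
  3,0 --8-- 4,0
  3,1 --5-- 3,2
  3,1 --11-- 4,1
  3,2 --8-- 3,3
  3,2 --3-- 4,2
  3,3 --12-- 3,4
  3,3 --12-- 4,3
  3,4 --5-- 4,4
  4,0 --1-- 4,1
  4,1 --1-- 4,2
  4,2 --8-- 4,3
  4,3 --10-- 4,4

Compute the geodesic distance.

Shortest path: 3,4 → 2,4 → 2,3 → 2,2 → 2,1 → 2,0 → 1,0 → 0,0, total weight = 38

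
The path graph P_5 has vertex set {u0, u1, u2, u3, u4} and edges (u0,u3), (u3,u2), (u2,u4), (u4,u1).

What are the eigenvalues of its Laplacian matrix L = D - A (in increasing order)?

The path graph P_n has Laplacian eigenvalues λ_k = 2 − 2cos(kπ/n), k = 0, 1, …, n−1. Here n = 5:
k=0: 2 − 2cos(0) = 0.0; k=1: 2 − 2cos(π/5) = 0.382; k=2: 2 − 2cos(2π/5) = 1.382; k=3: 2 − 2cos(3π/5) = 2.618; k=4: 2 − 2cos(4π/5) = 3.618.
Laplacian eigenvalues (increasing order): [0.0, 0.382, 1.382, 2.618, 3.618]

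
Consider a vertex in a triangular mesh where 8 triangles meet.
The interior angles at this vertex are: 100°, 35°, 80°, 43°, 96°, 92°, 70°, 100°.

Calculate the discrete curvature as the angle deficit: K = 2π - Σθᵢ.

Sum of angles = 616°. K = 360° - 616° = -256° = -64π/45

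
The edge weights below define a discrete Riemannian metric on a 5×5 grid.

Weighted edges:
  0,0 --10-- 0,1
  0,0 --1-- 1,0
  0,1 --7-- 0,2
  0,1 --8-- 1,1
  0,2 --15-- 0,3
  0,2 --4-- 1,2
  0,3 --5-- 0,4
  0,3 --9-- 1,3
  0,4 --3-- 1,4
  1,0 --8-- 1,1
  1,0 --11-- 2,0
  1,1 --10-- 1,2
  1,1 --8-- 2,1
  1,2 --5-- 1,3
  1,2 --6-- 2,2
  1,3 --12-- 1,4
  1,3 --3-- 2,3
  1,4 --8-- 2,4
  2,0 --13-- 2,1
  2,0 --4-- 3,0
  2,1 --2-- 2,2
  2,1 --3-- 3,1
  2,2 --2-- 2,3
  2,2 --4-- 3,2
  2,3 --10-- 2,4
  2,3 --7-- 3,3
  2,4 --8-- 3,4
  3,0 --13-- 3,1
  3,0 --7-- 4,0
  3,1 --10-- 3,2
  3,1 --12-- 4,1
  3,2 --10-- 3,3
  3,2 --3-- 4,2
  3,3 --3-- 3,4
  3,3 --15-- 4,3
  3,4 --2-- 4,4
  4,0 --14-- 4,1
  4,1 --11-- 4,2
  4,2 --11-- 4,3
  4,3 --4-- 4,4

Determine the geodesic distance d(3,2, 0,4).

Shortest path: 3,2 → 2,2 → 2,3 → 1,3 → 0,3 → 0,4, total weight = 23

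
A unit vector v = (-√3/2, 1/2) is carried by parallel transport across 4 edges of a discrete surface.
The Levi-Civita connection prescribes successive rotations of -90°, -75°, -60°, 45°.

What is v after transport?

Total rotation: (-90°) + (-75°) + (-60°) + 45° = -180° ≡ 180° (mod 360°). Final vector: (0.8660, -0.5000)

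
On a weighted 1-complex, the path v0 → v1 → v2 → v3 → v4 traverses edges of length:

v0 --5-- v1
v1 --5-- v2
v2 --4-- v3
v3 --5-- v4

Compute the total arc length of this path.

Arc length = 5 + 5 + 4 + 5 = 19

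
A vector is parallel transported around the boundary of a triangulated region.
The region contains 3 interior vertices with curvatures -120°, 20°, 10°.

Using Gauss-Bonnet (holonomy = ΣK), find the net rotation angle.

Holonomy = total enclosed curvature = (-120°) + 20° + 10° = -90°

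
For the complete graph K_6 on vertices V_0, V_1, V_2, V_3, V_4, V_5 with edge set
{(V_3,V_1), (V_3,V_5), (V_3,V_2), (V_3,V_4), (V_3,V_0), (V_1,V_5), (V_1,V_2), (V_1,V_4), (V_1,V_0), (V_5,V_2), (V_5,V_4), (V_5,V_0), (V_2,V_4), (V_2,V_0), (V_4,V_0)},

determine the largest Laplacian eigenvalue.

For the complete graph K_n, L = nI − J (J = all-ones matrix). J has eigenvalues n (once, eigenvector 𝟙) and 0 (multiplicity n−1), so L has eigenvalues 0 (once) and n (multiplicity n−1). Here n = 6: eigenvalue 0 once and 6 with multiplicity 5.
Laplacian eigenvalues: [0.0, 6.0, 6.0, 6.0, 6.0, 6.0]. Largest eigenvalue (spectral radius) = 6.0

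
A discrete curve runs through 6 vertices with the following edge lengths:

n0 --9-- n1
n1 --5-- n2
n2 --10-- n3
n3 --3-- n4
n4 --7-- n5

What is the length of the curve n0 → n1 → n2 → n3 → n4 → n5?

Arc length = 9 + 5 + 10 + 3 + 7 = 34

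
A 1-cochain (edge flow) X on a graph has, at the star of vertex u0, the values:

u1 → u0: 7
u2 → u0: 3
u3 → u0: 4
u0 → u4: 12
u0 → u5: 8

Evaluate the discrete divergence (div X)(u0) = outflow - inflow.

Divergence = sum of outgoing flows = (-7) + (-3) + (-4) + 12 + 8 = 6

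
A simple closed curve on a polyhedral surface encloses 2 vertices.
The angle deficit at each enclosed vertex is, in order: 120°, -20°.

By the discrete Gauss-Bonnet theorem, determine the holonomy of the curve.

Holonomy = total enclosed curvature = 120° + (-20°) = 100°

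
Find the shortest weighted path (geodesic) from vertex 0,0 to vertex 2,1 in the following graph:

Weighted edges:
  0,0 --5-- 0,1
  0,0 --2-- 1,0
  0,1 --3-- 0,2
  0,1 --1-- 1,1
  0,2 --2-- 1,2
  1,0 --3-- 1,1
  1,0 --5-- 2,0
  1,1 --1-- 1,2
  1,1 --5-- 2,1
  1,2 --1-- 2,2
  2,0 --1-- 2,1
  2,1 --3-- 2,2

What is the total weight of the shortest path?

Shortest path: 0,0 → 1,0 → 2,0 → 2,1, total weight = 8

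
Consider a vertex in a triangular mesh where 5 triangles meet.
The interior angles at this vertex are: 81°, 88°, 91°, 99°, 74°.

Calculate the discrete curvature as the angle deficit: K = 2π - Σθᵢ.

Sum of angles = 433°. K = 360° - 433° = -73° = -73π/180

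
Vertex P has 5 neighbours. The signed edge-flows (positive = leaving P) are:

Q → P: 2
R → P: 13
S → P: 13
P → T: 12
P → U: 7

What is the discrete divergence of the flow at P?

Divergence = sum of outgoing flows = (-2) + (-13) + (-13) + 12 + 7 = -9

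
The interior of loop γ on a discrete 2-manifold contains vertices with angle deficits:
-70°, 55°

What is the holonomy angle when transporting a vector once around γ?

Holonomy = total enclosed curvature = (-70°) + 55° = -15°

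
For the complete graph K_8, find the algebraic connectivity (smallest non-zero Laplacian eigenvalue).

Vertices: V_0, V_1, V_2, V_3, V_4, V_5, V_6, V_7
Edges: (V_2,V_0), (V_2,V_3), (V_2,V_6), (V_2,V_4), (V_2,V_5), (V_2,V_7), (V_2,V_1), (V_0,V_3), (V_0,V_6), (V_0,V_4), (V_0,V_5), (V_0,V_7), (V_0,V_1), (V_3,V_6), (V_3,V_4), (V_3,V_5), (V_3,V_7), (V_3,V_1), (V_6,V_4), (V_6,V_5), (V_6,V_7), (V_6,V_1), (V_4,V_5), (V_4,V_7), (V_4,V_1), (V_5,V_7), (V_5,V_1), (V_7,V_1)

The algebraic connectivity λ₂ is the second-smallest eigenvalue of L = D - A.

For the complete graph K_n, L = nI − J (J = all-ones matrix). J has eigenvalues n (once, eigenvector 𝟙) and 0 (multiplicity n−1), so L has eigenvalues 0 (once) and n (multiplicity n−1). Here n = 8: eigenvalue 0 once and 8 with multiplicity 7.
Laplacian eigenvalues: [0.0, 8.0, 8.0, 8.0, 8.0, 8.0, 8.0, 8.0]. Algebraic connectivity (smallest non-zero eigenvalue) = 8.0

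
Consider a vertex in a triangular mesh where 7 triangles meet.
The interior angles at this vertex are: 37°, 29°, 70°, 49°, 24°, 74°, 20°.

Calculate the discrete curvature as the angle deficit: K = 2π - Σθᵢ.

Sum of angles = 303°. K = 360° - 303° = 57° = 19π/60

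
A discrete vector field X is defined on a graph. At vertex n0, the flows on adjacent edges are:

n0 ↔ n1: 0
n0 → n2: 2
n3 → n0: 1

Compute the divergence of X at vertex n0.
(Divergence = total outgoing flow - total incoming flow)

Divergence = sum of outgoing flows = 0 + 2 + (-1) = 1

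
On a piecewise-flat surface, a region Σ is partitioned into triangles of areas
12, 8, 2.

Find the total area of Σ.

12 + 8 + 2 = 22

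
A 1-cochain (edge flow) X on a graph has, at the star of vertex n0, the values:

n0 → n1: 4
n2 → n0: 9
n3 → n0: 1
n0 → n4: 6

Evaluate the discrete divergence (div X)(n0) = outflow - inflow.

Divergence = sum of outgoing flows = 4 + (-9) + (-1) + 6 = 0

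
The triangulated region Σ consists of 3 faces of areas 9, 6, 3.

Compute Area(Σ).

9 + 6 + 3 = 18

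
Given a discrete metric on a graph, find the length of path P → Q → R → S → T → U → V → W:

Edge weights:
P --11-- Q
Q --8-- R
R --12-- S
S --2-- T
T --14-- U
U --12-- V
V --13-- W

Arc length = 11 + 8 + 12 + 2 + 14 + 12 + 13 = 72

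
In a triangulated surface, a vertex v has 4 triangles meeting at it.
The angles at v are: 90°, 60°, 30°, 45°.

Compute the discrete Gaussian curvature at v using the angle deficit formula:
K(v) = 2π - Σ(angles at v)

Sum of angles = 225°. K = 360° - 225° = 135° = 3π/4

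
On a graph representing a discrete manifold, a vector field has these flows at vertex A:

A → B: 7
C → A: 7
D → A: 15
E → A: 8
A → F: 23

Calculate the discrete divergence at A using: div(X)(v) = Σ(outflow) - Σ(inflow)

Divergence = sum of outgoing flows = 7 + (-7) + (-15) + (-8) + 23 = 0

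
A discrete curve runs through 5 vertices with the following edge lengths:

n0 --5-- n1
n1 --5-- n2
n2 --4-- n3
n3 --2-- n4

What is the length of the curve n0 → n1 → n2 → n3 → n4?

Arc length = 5 + 5 + 4 + 2 = 16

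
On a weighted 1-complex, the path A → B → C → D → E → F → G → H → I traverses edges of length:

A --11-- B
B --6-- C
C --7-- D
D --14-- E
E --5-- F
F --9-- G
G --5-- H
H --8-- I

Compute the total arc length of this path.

Arc length = 11 + 6 + 7 + 14 + 5 + 9 + 5 + 8 = 65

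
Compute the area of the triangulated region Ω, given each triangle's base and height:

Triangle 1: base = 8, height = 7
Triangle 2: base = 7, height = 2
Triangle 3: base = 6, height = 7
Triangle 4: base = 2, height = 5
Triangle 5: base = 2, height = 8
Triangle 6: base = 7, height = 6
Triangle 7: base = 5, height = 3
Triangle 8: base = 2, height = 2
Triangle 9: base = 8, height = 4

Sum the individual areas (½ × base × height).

(1/2)×8×7 + (1/2)×7×2 + (1/2)×6×7 + (1/2)×2×5 + (1/2)×2×8 + (1/2)×7×6 + (1/2)×5×3 + (1/2)×2×2 + (1/2)×8×4 = 115.5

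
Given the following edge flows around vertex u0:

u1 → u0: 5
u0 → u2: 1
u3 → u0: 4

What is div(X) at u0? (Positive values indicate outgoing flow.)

Divergence = sum of outgoing flows = (-5) + 1 + (-4) = -8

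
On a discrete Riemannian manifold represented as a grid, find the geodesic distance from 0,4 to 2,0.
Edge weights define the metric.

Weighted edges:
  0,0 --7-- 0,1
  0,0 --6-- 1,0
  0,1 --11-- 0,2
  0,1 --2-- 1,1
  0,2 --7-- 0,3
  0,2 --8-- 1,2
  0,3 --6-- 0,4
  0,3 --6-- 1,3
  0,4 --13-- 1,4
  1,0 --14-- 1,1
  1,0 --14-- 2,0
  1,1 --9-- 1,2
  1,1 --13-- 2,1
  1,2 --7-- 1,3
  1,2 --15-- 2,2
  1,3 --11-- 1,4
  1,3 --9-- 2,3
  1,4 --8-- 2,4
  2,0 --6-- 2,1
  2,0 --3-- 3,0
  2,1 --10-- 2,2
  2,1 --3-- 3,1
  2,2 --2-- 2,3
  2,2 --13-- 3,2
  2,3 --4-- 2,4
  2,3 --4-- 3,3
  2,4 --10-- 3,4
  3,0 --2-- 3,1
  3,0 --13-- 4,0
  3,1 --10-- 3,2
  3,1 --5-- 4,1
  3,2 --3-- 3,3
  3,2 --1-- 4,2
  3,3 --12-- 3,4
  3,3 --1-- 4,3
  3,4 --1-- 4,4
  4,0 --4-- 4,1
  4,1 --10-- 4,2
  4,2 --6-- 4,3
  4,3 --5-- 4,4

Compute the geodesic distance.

Shortest path: 0,4 → 0,3 → 1,3 → 2,3 → 2,2 → 2,1 → 2,0, total weight = 39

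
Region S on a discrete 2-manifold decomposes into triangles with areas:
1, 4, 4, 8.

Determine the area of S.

1 + 4 + 4 + 8 = 17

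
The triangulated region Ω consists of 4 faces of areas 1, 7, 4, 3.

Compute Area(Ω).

1 + 7 + 4 + 3 = 15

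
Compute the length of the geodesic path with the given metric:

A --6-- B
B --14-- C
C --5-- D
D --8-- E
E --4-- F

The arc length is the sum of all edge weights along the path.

Arc length = 6 + 14 + 5 + 8 + 4 = 37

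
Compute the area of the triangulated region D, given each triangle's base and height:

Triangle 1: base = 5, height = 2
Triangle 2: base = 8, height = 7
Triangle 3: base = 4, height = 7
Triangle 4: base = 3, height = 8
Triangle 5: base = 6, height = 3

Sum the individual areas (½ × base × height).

(1/2)×5×2 + (1/2)×8×7 + (1/2)×4×7 + (1/2)×3×8 + (1/2)×6×3 = 68.0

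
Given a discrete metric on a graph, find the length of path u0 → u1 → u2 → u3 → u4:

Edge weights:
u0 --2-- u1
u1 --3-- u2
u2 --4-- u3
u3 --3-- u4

Arc length = 2 + 3 + 4 + 3 = 12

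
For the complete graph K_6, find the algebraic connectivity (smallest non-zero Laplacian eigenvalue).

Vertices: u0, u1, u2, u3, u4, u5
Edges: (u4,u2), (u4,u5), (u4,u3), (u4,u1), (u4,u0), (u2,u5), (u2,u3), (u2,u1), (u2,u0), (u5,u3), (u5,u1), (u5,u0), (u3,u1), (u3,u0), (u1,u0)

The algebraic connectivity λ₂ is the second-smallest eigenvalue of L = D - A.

For the complete graph K_n, L = nI − J (J = all-ones matrix). J has eigenvalues n (once, eigenvector 𝟙) and 0 (multiplicity n−1), so L has eigenvalues 0 (once) and n (multiplicity n−1). Here n = 6: eigenvalue 0 once and 6 with multiplicity 5.
Laplacian eigenvalues: [0.0, 6.0, 6.0, 6.0, 6.0, 6.0]. Algebraic connectivity (smallest non-zero eigenvalue) = 6.0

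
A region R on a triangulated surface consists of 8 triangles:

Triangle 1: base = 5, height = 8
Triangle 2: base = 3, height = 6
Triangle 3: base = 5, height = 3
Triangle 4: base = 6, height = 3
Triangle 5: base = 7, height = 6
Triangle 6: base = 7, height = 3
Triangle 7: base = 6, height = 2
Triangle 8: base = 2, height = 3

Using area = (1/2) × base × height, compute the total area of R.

(1/2)×5×8 + (1/2)×3×6 + (1/2)×5×3 + (1/2)×6×3 + (1/2)×7×6 + (1/2)×7×3 + (1/2)×6×2 + (1/2)×2×3 = 86.0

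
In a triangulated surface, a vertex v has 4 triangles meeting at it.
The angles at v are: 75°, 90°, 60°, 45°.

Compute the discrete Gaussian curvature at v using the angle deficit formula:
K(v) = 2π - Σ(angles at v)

Sum of angles = 270°. K = 360° - 270° = 90° = π/2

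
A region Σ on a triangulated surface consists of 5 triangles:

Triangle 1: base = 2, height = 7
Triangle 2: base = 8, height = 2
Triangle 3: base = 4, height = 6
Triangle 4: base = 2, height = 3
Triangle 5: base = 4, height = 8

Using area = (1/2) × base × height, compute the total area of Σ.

(1/2)×2×7 + (1/2)×8×2 + (1/2)×4×6 + (1/2)×2×3 + (1/2)×4×8 = 46.0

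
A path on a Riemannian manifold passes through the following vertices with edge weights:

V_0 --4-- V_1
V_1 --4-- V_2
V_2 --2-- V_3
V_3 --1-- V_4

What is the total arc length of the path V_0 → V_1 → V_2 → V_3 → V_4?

Arc length = 4 + 4 + 2 + 1 = 11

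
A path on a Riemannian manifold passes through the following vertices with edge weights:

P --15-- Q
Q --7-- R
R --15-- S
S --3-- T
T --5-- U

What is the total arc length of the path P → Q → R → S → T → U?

Arc length = 15 + 7 + 15 + 3 + 5 = 45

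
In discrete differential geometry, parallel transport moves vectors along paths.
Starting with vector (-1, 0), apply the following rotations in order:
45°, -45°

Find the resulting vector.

Total rotation: 45° + (-45°) = 0°. Final vector: (-1, 0)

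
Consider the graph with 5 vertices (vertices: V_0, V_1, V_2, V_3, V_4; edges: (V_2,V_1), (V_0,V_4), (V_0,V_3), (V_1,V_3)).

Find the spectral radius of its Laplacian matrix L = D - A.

Degrees: deg(V_0) = 2, deg(V_1) = 2, deg(V_2) = 1, deg(V_3) = 2, deg(V_4) = 1.
L = D − A with rows/columns ordered (V_0, V_1, V_2, V_3, V_4):
  [ 2,  0,  0, -1, -1]
  [ 0,  2, -1, -1,  0]
  [ 0, -1,  1,  0,  0]
  [-1, -1,  0,  2,  0]
  [-1,  0,  0,  0,  1]
Characteristic polynomial: det(λI − L) = λ(λ² − 3λ + 1)(λ² − 5λ + 5).
Roots: λ = 0; (λ² − 3λ + 1) = 0 ⇒ λ = (3 ± √5)/2 ≈ 0.382, 2.618; (λ² − 5λ + 5) = 0 ⇒ λ = (5 ± √5)/2 ≈ 1.382, 3.618.
(Check: the roots sum (with multiplicity) to 8, matching trace L = Σdeg = 2·4 = 8.)
Laplacian eigenvalues: [0.0, 0.382, 1.382, 2.618, 3.618]. Largest eigenvalue (spectral radius) = 3.618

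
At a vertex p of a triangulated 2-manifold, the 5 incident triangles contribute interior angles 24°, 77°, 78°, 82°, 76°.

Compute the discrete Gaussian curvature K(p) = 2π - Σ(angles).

Sum of angles = 337°. K = 360° - 337° = 23° = 23π/180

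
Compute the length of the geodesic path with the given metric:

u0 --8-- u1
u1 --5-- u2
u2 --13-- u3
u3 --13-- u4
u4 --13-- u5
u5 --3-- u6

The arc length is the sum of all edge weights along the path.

Arc length = 8 + 5 + 13 + 13 + 13 + 3 = 55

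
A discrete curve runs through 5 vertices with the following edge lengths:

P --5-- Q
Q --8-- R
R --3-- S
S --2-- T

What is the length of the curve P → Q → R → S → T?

Arc length = 5 + 8 + 3 + 2 = 18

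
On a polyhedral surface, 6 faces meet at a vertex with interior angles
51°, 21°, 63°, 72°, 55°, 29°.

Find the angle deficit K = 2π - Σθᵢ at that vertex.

Sum of angles = 291°. K = 360° - 291° = 69° = 23π/60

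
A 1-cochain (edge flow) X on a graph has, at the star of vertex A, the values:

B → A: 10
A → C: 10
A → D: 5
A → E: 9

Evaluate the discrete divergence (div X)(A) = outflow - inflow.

Divergence = sum of outgoing flows = (-10) + 10 + 5 + 9 = 14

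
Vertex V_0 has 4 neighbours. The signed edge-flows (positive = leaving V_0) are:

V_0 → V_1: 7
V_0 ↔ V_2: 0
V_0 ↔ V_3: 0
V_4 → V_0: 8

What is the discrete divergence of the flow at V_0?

Divergence = sum of outgoing flows = 7 + 0 + 0 + (-8) = -1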